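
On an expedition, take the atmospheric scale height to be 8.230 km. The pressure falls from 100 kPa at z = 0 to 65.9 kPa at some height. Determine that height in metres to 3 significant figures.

z ≈ 3430 m

Invert the barometric formula: z = H ln(P₀/P).
P₀/P = 100/65.9 = 1.5175; ln(1.5175) = 0.41706.
z = 8230.0 × 0.41706 = 3432.4 m.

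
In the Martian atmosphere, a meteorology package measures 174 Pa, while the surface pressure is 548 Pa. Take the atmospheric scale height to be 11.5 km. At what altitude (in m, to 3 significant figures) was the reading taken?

Invert the barometric formula: z = H ln(P₀/P).
P₀/P = 548/174 = 3.1494; ln(3.1494) = 1.1472.
z = 11500 × 1.1472 = 13193 m.

z ≈ 13200 m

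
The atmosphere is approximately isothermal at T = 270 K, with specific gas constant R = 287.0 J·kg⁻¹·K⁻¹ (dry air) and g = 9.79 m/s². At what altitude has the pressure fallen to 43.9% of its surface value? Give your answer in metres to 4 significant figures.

Scale height: H = RT/g = 287.0 × 270 / 9.79 = 7915.2 m.
Set P/P₀ = exp(−z/H) = 0.439, so z = −H ln(0.439).
−ln(0.439) = 0.82326; z = 7915.2 × 0.82326 = 6516.3 m.

z ≈ 6516 m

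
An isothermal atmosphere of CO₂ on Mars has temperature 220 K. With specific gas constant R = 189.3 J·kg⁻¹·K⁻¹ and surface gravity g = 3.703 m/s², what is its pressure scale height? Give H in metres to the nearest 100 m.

H ≈ 11200 m

The scale height of an isothermal atmosphere is H = RT/g.
H = 189.3 × 220 / 3.703 = 41646/3.703 = 11247 m.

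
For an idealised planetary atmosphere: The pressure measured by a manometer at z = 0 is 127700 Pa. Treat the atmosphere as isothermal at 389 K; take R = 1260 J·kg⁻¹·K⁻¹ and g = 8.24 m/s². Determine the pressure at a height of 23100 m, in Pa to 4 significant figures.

Scale height: H = RT/g = 1260 × 389 / 8.24 = 59483 m.
Barometric formula: P = P₀ exp(−z/H).
z/H = 23100/59483 = 0.38835; exp(−0.38835) = 0.67817.
P = 127700 × 0.67817 = 86602 Pa.

P ≈ 86600 Pa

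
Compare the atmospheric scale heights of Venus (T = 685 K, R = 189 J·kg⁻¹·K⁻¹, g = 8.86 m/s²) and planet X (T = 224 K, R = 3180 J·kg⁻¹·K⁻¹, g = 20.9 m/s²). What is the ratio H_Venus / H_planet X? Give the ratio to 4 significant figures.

H_Venus/H_planet X ≈ 0.4287

H = RT/g for each body.
H_Venus = 189 × 685 / 8.86 = 14612 m.
H_planet X = 3180 × 224 / 20.9 = 34082 m.
H_Venus/H_planet X = 14612/34082 = 0.42873.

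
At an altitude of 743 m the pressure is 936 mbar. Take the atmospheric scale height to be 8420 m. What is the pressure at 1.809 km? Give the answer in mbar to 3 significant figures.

Between two levels, P₂ = P₁ exp(−Δz/H) with Δz = z₂ − z₁.
Δz = 1809.0 − 743.00 = 1066.0 m; Δz/H = 1066.0/8420.0 = 0.12660.
P₂ = 936 × exp(−0.12660) = 936 × 0.88109 = 824.70 mbar.

P ≈ 825 mbar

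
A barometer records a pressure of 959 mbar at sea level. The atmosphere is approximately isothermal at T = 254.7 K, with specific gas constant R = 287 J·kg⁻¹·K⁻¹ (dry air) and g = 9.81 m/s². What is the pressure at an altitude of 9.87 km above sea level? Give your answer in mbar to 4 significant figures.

Scale height: H = RT/g = 287 × 254.7 / 9.81 = 7451.5 m.
Barometric formula: P = P₀ exp(−z/H).
z/H = 9870.0/7451.5 = 1.3246; exp(−1.3246) = 0.26591.
P = 959 × 0.26591 = 255.01 mbar.

P ≈ 255.0 mbar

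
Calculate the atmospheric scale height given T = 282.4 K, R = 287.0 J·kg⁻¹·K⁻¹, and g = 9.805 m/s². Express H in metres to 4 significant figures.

H ≈ 8266 m

The scale height of an isothermal atmosphere is H = RT/g.
H = 287.0 × 282.4 / 9.805 = 81049/9.805 = 8266.1 m.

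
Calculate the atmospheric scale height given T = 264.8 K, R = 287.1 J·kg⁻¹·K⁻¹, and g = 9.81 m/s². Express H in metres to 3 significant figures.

H ≈ 7750 m

The scale height of an isothermal atmosphere is H = RT/g.
H = 287.1 × 264.8 / 9.81 = 76024/9.81 = 7749.6 m.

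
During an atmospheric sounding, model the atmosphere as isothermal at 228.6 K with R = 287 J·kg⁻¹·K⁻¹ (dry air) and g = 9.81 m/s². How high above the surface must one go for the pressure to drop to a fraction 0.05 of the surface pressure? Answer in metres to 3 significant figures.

Scale height: H = RT/g = 287 × 228.6 / 9.81 = 6687.9 m.
Set P/P₀ = exp(−z/H) = 0.05, so z = −H ln(0.05).
−ln(0.05) = 2.9957; z = 6687.9 × 2.9957 = 20035 m.

z ≈ 20000 m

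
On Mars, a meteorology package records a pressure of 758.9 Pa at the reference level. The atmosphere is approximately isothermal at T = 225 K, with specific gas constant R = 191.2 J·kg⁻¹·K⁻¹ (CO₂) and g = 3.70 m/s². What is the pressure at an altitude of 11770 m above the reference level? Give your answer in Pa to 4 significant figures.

P ≈ 275.8 Pa

Scale height: H = RT/g = 191.2 × 225 / 3.70 = 11627 m.
Barometric formula: P = P₀ exp(−z/H).
z/H = 11770/11627 = 1.0123; exp(−1.0123) = 0.36338.
P = 758.9 × 0.36338 = 275.77 Pa.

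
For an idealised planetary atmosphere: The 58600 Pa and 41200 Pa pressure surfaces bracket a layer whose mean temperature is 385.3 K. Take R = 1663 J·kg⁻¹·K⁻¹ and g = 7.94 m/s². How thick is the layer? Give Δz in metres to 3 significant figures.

Hypsometric equation: Δz = (R T̄/g) ln(P₁/P₂).
R T̄/g = 1663 × 385.3 / 7.94 = 80699 m.
ln(58600/41200) = ln(1.4223) = 0.35228.
Δz = 80699 × 0.35228 = 28429 m.

Δz ≈ 28400 m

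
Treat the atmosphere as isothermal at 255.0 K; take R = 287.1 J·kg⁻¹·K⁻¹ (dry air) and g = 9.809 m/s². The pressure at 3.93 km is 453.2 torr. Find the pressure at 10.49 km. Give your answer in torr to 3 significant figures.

Scale height: H = RT/g = 287.1 × 255.0 / 9.809 = 7463.6 m.
Between two levels, P₂ = P₁ exp(−Δz/H) with Δz = z₂ − z₁.
Δz = 10490 − 3930.0 = 6560.0 m; Δz/H = 6560.0/7463.6 = 0.87893.
P₂ = 453.2 × exp(−0.87893) = 453.2 × 0.41523 = 188.18 torr.

P ≈ 188 torr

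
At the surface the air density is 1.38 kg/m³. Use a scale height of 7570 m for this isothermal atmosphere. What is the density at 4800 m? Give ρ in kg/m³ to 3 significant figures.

ρ ≈ 0.732 kg/m³

In an isothermal atmosphere, density decays like pressure: ρ = ρ₀ exp(−z/H).
z/H = 4800.0/7570.0 = 0.63408; exp(−0.63408) = 0.53042.
ρ = 1.38 × 0.53042 = 0.73198 kg/m³.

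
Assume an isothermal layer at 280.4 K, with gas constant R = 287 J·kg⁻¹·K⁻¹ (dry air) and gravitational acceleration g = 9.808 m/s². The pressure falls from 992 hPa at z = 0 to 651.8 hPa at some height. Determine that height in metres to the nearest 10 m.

Scale height: H = RT/g = 287 × 280.4 / 9.808 = 8205.0 m.
Invert the barometric formula: z = H ln(P₀/P).
P₀/P = 992/651.8 = 1.5219; ln(1.5219) = 0.41996.
z = 8205.0 × 0.41996 = 3445.8 m.

z ≈ 3450 m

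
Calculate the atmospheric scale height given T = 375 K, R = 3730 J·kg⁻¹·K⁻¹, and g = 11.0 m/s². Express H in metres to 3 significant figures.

The scale height of an isothermal atmosphere is H = RT/g.
H = 3730 × 375 / 11.0 = 1398800/11.0 = 127160 m.

H ≈ 127000 m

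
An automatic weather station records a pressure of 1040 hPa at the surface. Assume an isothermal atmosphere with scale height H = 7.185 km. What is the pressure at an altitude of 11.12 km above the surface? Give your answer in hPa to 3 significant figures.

Barometric formula: P = P₀ exp(−z/H).
z/H = 11120/7185.0 = 1.5477; exp(−1.5477) = 0.21274.
P = 1040 × 0.21274 = 221.25 hPa.

P ≈ 221 hPa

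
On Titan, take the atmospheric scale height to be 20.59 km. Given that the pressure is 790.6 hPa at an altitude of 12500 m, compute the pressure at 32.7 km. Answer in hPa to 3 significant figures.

Between two levels, P₂ = P₁ exp(−Δz/H) with Δz = z₂ − z₁.
Δz = 32700 − 12500 = 20200 m; Δz/H = 20200/20590 = 0.98106.
P₂ = 790.6 × exp(−0.98106) = 790.6 × 0.37491 = 296.40 hPa.

P ≈ 296 hPa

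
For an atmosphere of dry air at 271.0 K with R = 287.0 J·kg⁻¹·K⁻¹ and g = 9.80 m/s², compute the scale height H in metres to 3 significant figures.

The scale height of an isothermal atmosphere is H = RT/g.
H = 287.0 × 271.0 / 9.80 = 77777/9.80 = 7936.4 m.

H ≈ 7940 m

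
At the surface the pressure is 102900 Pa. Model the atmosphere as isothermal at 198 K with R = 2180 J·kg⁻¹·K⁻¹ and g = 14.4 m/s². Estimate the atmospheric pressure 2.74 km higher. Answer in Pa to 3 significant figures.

Scale height: H = RT/g = 2180 × 198 / 14.4 = 29975 m.
Barometric formula: P = P₀ exp(−z/H).
z/H = 2740.0/29975 = 0.091410; exp(−0.091410) = 0.91264.
P = 102900 × 0.91264 = 93911 Pa.

P ≈ 93900 Pa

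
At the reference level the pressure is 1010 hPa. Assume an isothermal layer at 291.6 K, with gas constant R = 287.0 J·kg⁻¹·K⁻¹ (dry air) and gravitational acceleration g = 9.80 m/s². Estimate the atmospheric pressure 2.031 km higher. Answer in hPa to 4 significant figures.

Scale height: H = RT/g = 287.0 × 291.6 / 9.80 = 8539.7 m.
Barometric formula: P = P₀ exp(−z/H).
z/H = 2031.0/8539.7 = 0.23783; exp(−0.23783) = 0.78834.
P = 1010 × 0.78834 = 796.22 hPa.

P ≈ 796.2 hPa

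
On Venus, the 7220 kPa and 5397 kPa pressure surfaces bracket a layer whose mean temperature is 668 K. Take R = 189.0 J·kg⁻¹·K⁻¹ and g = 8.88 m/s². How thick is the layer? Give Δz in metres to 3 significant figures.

Hypsometric equation: Δz = (R T̄/g) ln(P₁/P₂).
R T̄/g = 189.0 × 668 / 8.88 = 14218 m.
ln(7220/5397) = ln(1.3378) = 0.29103.
Δz = 14218 × 0.29103 = 4137.9 m.

Δz ≈ 4140 m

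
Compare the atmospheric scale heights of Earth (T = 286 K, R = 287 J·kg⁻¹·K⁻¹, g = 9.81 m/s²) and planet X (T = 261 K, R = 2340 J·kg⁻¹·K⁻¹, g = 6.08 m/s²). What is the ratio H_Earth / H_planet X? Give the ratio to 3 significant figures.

H = RT/g for each body.
H_Earth = 287 × 286 / 9.81 = 8367.2 m.
H_planet X = 2340 × 261 / 6.08 = 100450 m.
H_Earth/H_planet X = 8367.2/100450 = 0.083297.

H_Earth/H_planet X ≈ 0.0833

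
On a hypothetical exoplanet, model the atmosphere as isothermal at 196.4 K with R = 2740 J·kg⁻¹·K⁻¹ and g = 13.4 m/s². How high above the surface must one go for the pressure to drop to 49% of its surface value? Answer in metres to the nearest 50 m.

z ≈ 28650 m

Scale height: H = RT/g = 2740 × 196.4 / 13.4 = 40159 m.
Set P/P₀ = exp(−z/H) = 0.49, so z = −H ln(0.49).
−ln(0.49) = 0.71335; z = 40159 × 0.71335 = 28647 m.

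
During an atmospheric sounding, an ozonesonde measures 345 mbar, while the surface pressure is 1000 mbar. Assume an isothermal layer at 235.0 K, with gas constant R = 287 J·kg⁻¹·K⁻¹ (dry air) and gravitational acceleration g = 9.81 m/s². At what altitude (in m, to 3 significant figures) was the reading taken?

z ≈ 7320 m

Scale height: H = RT/g = 287 × 235.0 / 9.81 = 6875.1 m.
Invert the barometric formula: z = H ln(P₀/P).
P₀/P = 1000/345 = 2.8986; ln(2.8986) = 1.0642.
z = 6875.1 × 1.0642 = 7316.5 m.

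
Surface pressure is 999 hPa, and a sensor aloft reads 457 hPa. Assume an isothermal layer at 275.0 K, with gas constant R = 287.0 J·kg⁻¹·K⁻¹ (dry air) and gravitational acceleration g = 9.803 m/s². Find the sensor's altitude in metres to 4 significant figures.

z ≈ 6297 m

Scale height: H = RT/g = 287.0 × 275.0 / 9.803 = 8051.1 m.
Invert the barometric formula: z = H ln(P₀/P).
P₀/P = 999/457 = 2.1860; ln(2.1860) = 0.78207.
z = 8051.1 × 0.78207 = 6296.5 m.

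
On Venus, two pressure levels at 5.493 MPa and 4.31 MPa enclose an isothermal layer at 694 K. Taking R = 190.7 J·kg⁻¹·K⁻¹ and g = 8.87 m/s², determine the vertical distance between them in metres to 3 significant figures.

Hypsometric equation: Δz = (R T̄/g) ln(P₁/P₂).
R T̄/g = 190.7 × 694 / 8.87 = 14921 m.
ln(5.493/4.31) = ln(1.2745) = 0.24255.
Δz = 14921 × 0.24255 = 3619.1 m.

Δz ≈ 3620 m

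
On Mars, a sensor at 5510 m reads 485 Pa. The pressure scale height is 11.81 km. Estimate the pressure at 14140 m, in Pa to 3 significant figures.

P ≈ 234 Pa

Between two levels, P₂ = P₁ exp(−Δz/H) with Δz = z₂ − z₁.
Δz = 14140 − 5510.0 = 8630.0 m; Δz/H = 8630.0/11810 = 0.73074.
P₂ = 485 × exp(−0.73074) = 485 × 0.48155 = 233.55 Pa.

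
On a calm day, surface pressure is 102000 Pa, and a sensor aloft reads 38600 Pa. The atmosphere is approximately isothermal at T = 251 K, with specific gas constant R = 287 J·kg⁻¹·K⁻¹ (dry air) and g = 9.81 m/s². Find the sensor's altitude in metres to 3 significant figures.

z ≈ 7140 m

Scale height: H = RT/g = 287 × 251 / 9.81 = 7343.2 m.
Invert the barometric formula: z = H ln(P₀/P).
P₀/P = 102000/38600 = 2.6425; ln(2.6425) = 0.97173.
z = 7343.2 × 0.97173 = 7135.6 m.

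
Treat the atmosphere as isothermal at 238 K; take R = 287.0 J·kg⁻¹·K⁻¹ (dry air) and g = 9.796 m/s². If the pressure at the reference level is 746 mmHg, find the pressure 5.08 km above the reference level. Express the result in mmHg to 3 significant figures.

P ≈ 360 mmHg

Scale height: H = RT/g = 287.0 × 238 / 9.796 = 6972.8 m.
Barometric formula: P = P₀ exp(−z/H).
z/H = 5080.0/6972.8 = 0.72855; exp(−0.72855) = 0.48261.
P = 746 × 0.48261 = 360.03 mmHg.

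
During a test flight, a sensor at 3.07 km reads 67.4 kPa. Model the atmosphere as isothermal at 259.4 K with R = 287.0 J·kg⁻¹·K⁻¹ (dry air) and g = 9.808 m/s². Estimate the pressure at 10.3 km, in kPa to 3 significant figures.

Scale height: H = RT/g = 287.0 × 259.4 / 9.808 = 7590.5 m.
Between two levels, P₂ = P₁ exp(−Δz/H) with Δz = z₂ − z₁.
Δz = 10300 − 3070.0 = 7230.0 m; Δz/H = 7230.0/7590.5 = 0.95251.
P₂ = 67.4 × exp(−0.95251) = 67.4 × 0.38577 = 26.001 kPa.

P ≈ 26.0 kPa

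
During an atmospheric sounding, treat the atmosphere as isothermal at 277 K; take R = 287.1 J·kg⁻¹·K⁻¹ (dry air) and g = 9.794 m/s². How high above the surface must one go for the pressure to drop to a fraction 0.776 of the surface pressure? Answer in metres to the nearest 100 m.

Scale height: H = RT/g = 287.1 × 277 / 9.794 = 8119.9 m.
Set P/P₀ = exp(−z/H) = 0.776, so z = −H ln(0.776).
−ln(0.776) = 0.25360; z = 8119.9 × 0.25360 = 2059.2 m.

z ≈ 2100 m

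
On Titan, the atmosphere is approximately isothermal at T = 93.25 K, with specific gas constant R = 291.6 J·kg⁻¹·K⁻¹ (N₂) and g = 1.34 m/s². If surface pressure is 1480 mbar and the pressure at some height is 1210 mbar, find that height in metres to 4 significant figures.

Scale height: H = RT/g = 291.6 × 93.25 / 1.34 = 20292 m.
Invert the barometric formula: z = H ln(P₀/P).
P₀/P = 1480/1210 = 1.2231; ln(1.2231) = 0.20139.
z = 20292 × 0.20139 = 4086.6 m.

z ≈ 4087 m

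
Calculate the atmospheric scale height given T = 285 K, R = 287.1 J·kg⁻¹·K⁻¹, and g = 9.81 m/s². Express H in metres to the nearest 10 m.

H ≈ 8340 m

The scale height of an isothermal atmosphere is H = RT/g.
H = 287.1 × 285 / 9.81 = 81824/9.81 = 8340.9 m.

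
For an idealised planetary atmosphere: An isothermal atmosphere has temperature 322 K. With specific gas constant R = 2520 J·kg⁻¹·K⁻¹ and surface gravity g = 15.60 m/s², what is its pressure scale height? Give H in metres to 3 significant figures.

The scale height of an isothermal atmosphere is H = RT/g.
H = 2520 × 322 / 15.60 = 811440/15.60 = 52015 m.

H ≈ 52000 m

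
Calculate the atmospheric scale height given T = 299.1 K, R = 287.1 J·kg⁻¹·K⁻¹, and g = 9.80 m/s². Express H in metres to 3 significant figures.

H ≈ 8760 m

The scale height of an isothermal atmosphere is H = RT/g.
H = 287.1 × 299.1 / 9.80 = 85872/9.80 = 8762.4 m.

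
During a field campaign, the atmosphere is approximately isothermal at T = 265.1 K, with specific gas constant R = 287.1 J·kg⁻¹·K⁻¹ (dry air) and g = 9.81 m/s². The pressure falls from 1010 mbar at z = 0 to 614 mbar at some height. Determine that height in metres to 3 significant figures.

z ≈ 3860 m

Scale height: H = RT/g = 287.1 × 265.1 / 9.81 = 7758.4 m.
Invert the barometric formula: z = H ln(P₀/P).
P₀/P = 1010/614 = 1.6450; ln(1.6450) = 0.49774.
z = 7758.4 × 0.49774 = 3861.7 m.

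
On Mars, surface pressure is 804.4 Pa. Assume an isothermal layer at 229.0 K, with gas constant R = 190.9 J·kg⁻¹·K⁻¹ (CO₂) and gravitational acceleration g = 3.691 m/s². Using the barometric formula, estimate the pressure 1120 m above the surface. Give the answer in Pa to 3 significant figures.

Scale height: H = RT/g = 190.9 × 229.0 / 3.691 = 11844 m.
Barometric formula: P = P₀ exp(−z/H).
z/H = 1120.0/11844 = 0.094563; exp(−0.094563) = 0.90977.
P = 804.4 × 0.90977 = 731.82 Pa.

P ≈ 732 Pa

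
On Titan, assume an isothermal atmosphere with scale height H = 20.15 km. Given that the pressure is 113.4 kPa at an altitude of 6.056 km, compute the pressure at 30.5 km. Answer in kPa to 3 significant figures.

P ≈ 33.7 kPa

Between two levels, P₂ = P₁ exp(−Δz/H) with Δz = z₂ − z₁.
Δz = 30500 − 6056.0 = 24444 m; Δz/H = 24444/20150 = 1.2131.
P₂ = 113.4 × exp(−1.2131) = 113.4 × 0.29727 = 33.710 kPa.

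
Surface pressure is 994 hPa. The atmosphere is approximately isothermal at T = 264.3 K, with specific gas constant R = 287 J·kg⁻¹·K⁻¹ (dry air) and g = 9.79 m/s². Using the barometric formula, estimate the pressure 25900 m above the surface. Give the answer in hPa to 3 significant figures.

Scale height: H = RT/g = 287 × 264.3 / 9.79 = 7748.1 m.
Barometric formula: P = P₀ exp(−z/H).
z/H = 25900/7748.1 = 3.3428; exp(−3.3428) = 0.035338.
P = 994 × 0.035338 = 35.126 hPa.

P ≈ 35.1 hPa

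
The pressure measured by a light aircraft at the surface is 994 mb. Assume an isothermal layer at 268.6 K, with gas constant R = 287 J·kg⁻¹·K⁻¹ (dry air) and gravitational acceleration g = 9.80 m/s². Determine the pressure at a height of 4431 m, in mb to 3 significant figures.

P ≈ 566 mb

Scale height: H = RT/g = 287 × 268.6 / 9.80 = 7866.1 m.
Barometric formula: P = P₀ exp(−z/H).
z/H = 4431.0/7866.1 = 0.56330; exp(−0.56330) = 0.56933.
P = 994 × 0.56933 = 565.91 mb.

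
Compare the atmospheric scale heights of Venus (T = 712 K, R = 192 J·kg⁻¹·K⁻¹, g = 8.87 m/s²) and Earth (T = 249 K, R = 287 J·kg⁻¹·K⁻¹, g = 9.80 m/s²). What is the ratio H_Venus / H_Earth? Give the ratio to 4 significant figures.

H_Venus/H_Earth ≈ 2.114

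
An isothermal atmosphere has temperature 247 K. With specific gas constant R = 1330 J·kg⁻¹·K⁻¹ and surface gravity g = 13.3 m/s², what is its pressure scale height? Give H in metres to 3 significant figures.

H ≈ 24700 m

The scale height of an isothermal atmosphere is H = RT/g.
H = 1330 × 247 / 13.3 = 328510/13.3 = 24700 m.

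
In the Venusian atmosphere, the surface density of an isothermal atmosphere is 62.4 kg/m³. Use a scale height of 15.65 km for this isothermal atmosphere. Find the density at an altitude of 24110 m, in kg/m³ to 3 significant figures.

ρ ≈ 13.4 kg/m³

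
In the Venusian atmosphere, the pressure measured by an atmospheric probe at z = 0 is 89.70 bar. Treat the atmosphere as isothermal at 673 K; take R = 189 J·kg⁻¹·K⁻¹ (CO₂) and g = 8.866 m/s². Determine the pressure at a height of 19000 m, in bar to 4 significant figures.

Scale height: H = RT/g = 189 × 673 / 8.866 = 14347 m.
Barometric formula: P = P₀ exp(−z/H).
z/H = 19000/14347 = 1.3243; exp(−1.3243) = 0.26599.
P = 89.70 × 0.26599 = 23.859 bar.

P ≈ 23.86 bar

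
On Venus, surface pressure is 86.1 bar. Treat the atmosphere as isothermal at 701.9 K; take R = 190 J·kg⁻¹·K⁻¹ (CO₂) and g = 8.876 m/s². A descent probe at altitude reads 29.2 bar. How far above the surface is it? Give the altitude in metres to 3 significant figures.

z ≈ 16200 m

Scale height: H = RT/g = 190 × 701.9 / 8.876 = 15025 m.
Invert the barometric formula: z = H ln(P₀/P).
P₀/P = 86.1/29.2 = 2.9486; ln(2.9486) = 1.0813.
z = 15025 × 1.0813 = 16247 m.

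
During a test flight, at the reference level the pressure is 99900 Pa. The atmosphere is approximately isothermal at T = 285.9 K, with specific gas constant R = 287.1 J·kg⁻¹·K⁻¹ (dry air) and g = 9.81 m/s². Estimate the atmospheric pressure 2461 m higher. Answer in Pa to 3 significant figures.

P ≈ 74400 Pa

Scale height: H = RT/g = 287.1 × 285.9 / 9.81 = 8367.2 m.
Barometric formula: P = P₀ exp(−z/H).
z/H = 2461.0/8367.2 = 0.29412; exp(−0.29412) = 0.74519.
P = 99900 × 0.74519 = 74444 Pa.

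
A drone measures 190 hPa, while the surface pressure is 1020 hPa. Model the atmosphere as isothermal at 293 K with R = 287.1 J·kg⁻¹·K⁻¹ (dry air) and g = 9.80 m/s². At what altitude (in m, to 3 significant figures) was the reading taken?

z ≈ 14400 m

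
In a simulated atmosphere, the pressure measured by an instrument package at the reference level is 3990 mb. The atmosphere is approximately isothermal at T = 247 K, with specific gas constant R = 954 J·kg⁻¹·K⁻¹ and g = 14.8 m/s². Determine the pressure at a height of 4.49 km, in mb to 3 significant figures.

Scale height: H = RT/g = 954 × 247 / 14.8 = 15921 m.
Barometric formula: P = P₀ exp(−z/H).
z/H = 4490.0/15921 = 0.28202; exp(−0.28202) = 0.75426.
P = 3990 × 0.75426 = 3009.5 mb.

P ≈ 3010 mb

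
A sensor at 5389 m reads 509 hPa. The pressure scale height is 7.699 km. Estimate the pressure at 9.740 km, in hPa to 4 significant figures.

P ≈ 289.3 hPa

Between two levels, P₂ = P₁ exp(−Δz/H) with Δz = z₂ − z₁.
Δz = 9740.0 − 5389.0 = 4351.0 m; Δz/H = 4351.0/7699.0 = 0.56514.
P₂ = 509 × exp(−0.56514) = 509 × 0.56828 = 289.25 hPa.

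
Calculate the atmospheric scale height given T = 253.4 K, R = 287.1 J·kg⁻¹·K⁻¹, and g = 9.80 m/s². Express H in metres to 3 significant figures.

The scale height of an isothermal atmosphere is H = RT/g.
H = 287.1 × 253.4 / 9.80 = 72751/9.80 = 7423.6 m.

H ≈ 7420 m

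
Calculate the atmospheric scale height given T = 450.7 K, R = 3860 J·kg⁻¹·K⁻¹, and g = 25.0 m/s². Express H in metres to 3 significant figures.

The scale height of an isothermal atmosphere is H = RT/g.
H = 3860 × 450.7 / 25.0 = 1739700/25.0 = 69588 m.

H ≈ 69600 m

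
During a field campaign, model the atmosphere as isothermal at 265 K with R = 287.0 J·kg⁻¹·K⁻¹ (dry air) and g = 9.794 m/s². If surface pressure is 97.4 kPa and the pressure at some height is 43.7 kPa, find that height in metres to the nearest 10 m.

z ≈ 6220 m

Scale height: H = RT/g = 287.0 × 265 / 9.794 = 7765.5 m.
Invert the barometric formula: z = H ln(P₀/P).
P₀/P = 97.4/43.7 = 2.2288; ln(2.2288) = 0.80146.
z = 7765.5 × 0.80146 = 6223.7 m.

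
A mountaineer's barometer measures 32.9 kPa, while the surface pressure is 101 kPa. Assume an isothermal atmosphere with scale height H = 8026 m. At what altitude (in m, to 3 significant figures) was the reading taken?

z ≈ 9000 m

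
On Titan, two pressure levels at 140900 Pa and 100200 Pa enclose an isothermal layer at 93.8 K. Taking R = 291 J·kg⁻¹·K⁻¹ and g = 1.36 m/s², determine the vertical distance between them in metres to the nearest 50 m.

Δz ≈ 6850 m

Hypsometric equation: Δz = (R T̄/g) ln(P₁/P₂).
R T̄/g = 291 × 93.8 / 1.36 = 20070 m.
ln(140900/100200) = ln(1.4062) = 0.34089.
Δz = 20070 × 0.34089 = 6841.7 m.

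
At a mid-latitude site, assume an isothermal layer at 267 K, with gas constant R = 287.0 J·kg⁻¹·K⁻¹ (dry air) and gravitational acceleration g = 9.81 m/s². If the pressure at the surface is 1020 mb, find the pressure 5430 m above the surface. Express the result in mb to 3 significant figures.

Scale height: H = RT/g = 287.0 × 267 / 9.81 = 7811.3 m.
Barometric formula: P = P₀ exp(−z/H).
z/H = 5430.0/7811.3 = 0.69515; exp(−0.69515) = 0.49900.
P = 1020 × 0.49900 = 508.98 mb.

P ≈ 509 mb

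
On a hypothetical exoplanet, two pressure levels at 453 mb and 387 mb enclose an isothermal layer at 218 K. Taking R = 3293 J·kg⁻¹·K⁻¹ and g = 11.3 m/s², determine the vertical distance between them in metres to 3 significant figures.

Hypsometric equation: Δz = (R T̄/g) ln(P₁/P₂).
R T̄/g = 3293 × 218 / 11.3 = 63529 m.
ln(453/387) = ln(1.1705) = 0.15743.
Δz = 63529 × 0.15743 = 10001 m.

Δz ≈ 10000 m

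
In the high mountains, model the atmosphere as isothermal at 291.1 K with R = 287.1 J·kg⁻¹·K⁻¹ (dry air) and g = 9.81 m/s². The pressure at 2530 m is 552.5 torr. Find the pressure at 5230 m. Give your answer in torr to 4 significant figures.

P ≈ 402.4 torr

Scale height: H = RT/g = 287.1 × 291.1 / 9.81 = 8519.3 m.
Between two levels, P₂ = P₁ exp(−Δz/H) with Δz = z₂ − z₁.
Δz = 5230.0 − 2530.0 = 2700.0 m; Δz/H = 2700.0/8519.3 = 0.31693.
P₂ = 552.5 × exp(−0.31693) = 552.5 × 0.72838 = 402.43 torr.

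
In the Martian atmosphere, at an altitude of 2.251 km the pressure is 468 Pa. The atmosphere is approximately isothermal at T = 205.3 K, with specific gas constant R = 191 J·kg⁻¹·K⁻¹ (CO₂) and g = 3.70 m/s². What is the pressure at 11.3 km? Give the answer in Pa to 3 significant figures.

P ≈ 199 Pa

Scale height: H = RT/g = 191 × 205.3 / 3.70 = 10598 m.
Between two levels, P₂ = P₁ exp(−Δz/H) with Δz = z₂ − z₁.
Δz = 11300 − 2251.0 = 9049.0 m; Δz/H = 9049.0/10598 = 0.85384.
P₂ = 468 × exp(−0.85384) = 468 × 0.42578 = 199.27 Pa.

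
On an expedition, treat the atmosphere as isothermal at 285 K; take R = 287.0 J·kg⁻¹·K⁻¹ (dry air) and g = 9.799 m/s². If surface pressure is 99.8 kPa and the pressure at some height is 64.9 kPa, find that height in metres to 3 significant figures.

z ≈ 3590 m

Scale height: H = RT/g = 287.0 × 285 / 9.799 = 8347.3 m.
Invert the barometric formula: z = H ln(P₀/P).
P₀/P = 99.8/64.9 = 1.5378; ln(1.5378) = 0.43035.
z = 8347.3 × 0.43035 = 3592.3 m.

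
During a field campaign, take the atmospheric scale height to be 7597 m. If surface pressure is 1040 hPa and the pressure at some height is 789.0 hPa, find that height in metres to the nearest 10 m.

z ≈ 2100 m

Invert the barometric formula: z = H ln(P₀/P).
P₀/P = 1040/789.0 = 1.3181; ln(1.3181) = 0.27619.
z = 7597.0 × 0.27619 = 2098.2 m.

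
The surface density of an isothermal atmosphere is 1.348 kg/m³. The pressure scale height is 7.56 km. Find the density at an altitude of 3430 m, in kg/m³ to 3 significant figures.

ρ ≈ 0.856 kg/m³

In an isothermal atmosphere, density decays like pressure: ρ = ρ₀ exp(−z/H).
z/H = 3430.0/7560.0 = 0.45370; exp(−0.45370) = 0.63527.
ρ = 1.348 × 0.63527 = 0.85634 kg/m³.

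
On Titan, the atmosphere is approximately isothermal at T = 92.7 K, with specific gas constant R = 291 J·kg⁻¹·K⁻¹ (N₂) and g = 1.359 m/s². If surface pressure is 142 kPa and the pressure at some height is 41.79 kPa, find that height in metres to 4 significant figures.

Scale height: H = RT/g = 291 × 92.7 / 1.359 = 19850 m.
Invert the barometric formula: z = H ln(P₀/P).
P₀/P = 142/41.79 = 3.3979; ln(3.3979) = 1.2232.
z = 19850 × 1.2232 = 24281 m.

z ≈ 24280 m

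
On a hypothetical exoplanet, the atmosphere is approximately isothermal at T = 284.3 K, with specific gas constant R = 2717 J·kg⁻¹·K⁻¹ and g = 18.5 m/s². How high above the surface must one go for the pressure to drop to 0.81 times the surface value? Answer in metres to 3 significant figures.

Scale height: H = RT/g = 2717 × 284.3 / 18.5 = 41754 m.
Set P/P₀ = exp(−z/H) = 0.81, so z = −H ln(0.81).
−ln(0.81) = 0.21072; z = 41754 × 0.21072 = 8798.4 m.

z ≈ 8800 m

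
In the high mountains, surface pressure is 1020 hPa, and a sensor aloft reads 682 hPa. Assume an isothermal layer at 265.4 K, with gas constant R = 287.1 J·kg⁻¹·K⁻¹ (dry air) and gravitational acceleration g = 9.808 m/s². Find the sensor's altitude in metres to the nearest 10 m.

z ≈ 3130 m

Scale height: H = RT/g = 287.1 × 265.4 / 9.808 = 7768.8 m.
Invert the barometric formula: z = H ln(P₀/P).
P₀/P = 1020/682 = 1.4956; ln(1.4956) = 0.40253.
z = 7768.8 × 0.40253 = 3127.2 m.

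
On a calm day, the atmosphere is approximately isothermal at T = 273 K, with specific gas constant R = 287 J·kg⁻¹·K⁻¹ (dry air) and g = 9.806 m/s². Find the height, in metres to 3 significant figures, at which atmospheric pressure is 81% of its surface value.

Scale height: H = RT/g = 287 × 273 / 9.806 = 7990.1 m.
Set P/P₀ = exp(−z/H) = 0.81, so z = −H ln(0.81).
−ln(0.81) = 0.21072; z = 7990.1 × 0.21072 = 1683.7 m.

z ≈ 1680 m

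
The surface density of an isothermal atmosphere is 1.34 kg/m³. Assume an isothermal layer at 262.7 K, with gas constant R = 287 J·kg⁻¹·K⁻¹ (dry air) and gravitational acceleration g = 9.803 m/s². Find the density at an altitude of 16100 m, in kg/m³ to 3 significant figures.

Scale height: H = RT/g = 287 × 262.7 / 9.803 = 7691.0 m.
In an isothermal atmosphere, density decays like pressure: ρ = ρ₀ exp(−z/H).
z/H = 16100/7691.0 = 2.0934; exp(−2.0934) = 0.12327.
ρ = 1.34 × 0.12327 = 0.16518 kg/m³.

ρ ≈ 0.165 kg/m³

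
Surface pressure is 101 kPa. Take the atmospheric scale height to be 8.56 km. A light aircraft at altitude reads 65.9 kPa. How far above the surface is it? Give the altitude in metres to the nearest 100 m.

z ≈ 3700 m

Invert the barometric formula: z = H ln(P₀/P).
P₀/P = 101/65.9 = 1.5326; ln(1.5326) = 0.42697.
z = 8560.0 × 0.42697 = 3654.9 m.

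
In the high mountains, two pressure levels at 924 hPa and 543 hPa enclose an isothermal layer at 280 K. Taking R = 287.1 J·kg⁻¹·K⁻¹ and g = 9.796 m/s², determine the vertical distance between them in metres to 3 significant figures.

Hypsometric equation: Δz = (R T̄/g) ln(P₁/P₂).
R T̄/g = 287.1 × 280 / 9.796 = 8206.2 m.
ln(924/543) = ln(1.7017) = 0.53163.
Δz = 8206.2 × 0.53163 = 4362.7 m.

Δz ≈ 4360 m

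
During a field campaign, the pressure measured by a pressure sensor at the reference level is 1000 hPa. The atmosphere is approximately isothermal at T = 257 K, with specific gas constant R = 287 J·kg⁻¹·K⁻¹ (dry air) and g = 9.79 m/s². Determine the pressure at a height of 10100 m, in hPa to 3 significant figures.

P ≈ 262 hPa

Scale height: H = RT/g = 287 × 257 / 9.79 = 7534.1 m.
Barometric formula: P = P₀ exp(−z/H).
z/H = 10100/7534.1 = 1.3406; exp(−1.3406) = 0.26169.
P = 1000 × 0.26169 = 261.69 hPa.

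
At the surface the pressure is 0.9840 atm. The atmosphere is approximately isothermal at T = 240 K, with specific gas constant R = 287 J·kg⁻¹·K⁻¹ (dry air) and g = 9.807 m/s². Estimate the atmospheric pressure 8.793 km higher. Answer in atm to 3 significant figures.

P ≈ 0.281 atm

Scale height: H = RT/g = 287 × 240 / 9.807 = 7023.6 m.
Barometric formula: P = P₀ exp(−z/H).
z/H = 8793.0/7023.6 = 1.2519; exp(−1.2519) = 0.28596.
P = 0.9840 × 0.28596 = 0.28138 atm.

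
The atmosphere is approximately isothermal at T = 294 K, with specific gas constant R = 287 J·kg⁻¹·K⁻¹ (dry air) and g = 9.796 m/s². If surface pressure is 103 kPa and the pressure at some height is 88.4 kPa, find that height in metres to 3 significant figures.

Scale height: H = RT/g = 287 × 294 / 9.796 = 8613.5 m.
Invert the barometric formula: z = H ln(P₀/P).
P₀/P = 103/88.4 = 1.1652; ln(1.1652) = 0.15289.
z = 8613.5 × 0.15289 = 1316.9 m.

z ≈ 1320 m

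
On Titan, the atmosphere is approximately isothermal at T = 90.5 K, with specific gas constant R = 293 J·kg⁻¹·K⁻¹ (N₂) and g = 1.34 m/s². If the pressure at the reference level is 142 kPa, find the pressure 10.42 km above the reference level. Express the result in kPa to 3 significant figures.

P ≈ 83.9 kPa

Scale height: H = RT/g = 293 × 90.5 / 1.34 = 19788 m.
Barometric formula: P = P₀ exp(−z/H).
z/H = 10420/19788 = 0.52658; exp(−0.52658) = 0.59062.
P = 142 × 0.59062 = 83.868 kPa.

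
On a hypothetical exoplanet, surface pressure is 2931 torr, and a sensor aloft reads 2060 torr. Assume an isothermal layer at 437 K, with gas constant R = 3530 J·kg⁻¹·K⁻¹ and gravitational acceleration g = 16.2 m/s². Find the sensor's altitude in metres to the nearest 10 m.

z ≈ 33580 m

Scale height: H = RT/g = 3530 × 437 / 16.2 = 95223 m.
Invert the barometric formula: z = H ln(P₀/P).
P₀/P = 2931/2060 = 1.4228; ln(1.4228) = 0.35263.
z = 95223 × 0.35263 = 33578 m.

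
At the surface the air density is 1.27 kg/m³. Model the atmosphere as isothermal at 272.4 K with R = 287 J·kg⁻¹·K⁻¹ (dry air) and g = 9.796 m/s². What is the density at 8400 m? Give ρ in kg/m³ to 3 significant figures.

ρ ≈ 0.443 kg/m³

Scale height: H = RT/g = 287 × 272.4 / 9.796 = 7980.7 m.
In an isothermal atmosphere, density decays like pressure: ρ = ρ₀ exp(−z/H).
z/H = 8400.0/7980.7 = 1.0525; exp(−1.0525) = 0.34906.
ρ = 1.27 × 0.34906 = 0.44331 kg/m³.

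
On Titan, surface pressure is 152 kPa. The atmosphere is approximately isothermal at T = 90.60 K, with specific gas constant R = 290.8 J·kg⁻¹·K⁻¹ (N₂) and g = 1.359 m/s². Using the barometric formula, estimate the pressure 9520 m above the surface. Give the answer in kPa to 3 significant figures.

Scale height: H = RT/g = 290.8 × 90.60 / 1.359 = 19387 m.
Barometric formula: P = P₀ exp(−z/H).
z/H = 9520.0/19387 = 0.49105; exp(−0.49105) = 0.61198.
P = 152 × 0.61198 = 93.021 kPa.

P ≈ 93.0 kPa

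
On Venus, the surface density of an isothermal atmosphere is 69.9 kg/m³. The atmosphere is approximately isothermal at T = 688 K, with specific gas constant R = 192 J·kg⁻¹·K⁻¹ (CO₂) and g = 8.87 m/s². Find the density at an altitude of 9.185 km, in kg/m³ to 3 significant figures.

ρ ≈ 37.7 kg/m³

Scale height: H = RT/g = 192 × 688 / 8.87 = 14892 m.
In an isothermal atmosphere, density decays like pressure: ρ = ρ₀ exp(−z/H).
z/H = 9185.0/14892 = 0.61677; exp(−0.61677) = 0.53968.
ρ = 69.9 × 0.53968 = 37.724 kg/m³.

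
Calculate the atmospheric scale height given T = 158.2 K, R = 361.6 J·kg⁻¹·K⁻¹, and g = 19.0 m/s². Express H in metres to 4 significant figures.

The scale height of an isothermal atmosphere is H = RT/g.
H = 361.6 × 158.2 / 19.0 = 57205/19.0 = 3010.8 m.

H ≈ 3011 m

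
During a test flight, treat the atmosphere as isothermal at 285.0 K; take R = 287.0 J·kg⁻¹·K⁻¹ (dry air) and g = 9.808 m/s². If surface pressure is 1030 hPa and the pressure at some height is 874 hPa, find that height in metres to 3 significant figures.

z ≈ 1370 m

Scale height: H = RT/g = 287.0 × 285.0 / 9.808 = 8339.6 m.
Invert the barometric formula: z = H ln(P₀/P).
P₀/P = 1030/874 = 1.1785; ln(1.1785) = 0.16424.
z = 8339.6 × 0.16424 = 1369.7 m.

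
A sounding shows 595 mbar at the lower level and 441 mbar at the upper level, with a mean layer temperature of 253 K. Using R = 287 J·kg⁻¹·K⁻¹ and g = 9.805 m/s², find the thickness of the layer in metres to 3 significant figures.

Δz ≈ 2220 m

Hypsometric equation: Δz = (R T̄/g) ln(P₁/P₂).
R T̄/g = 287 × 253 / 9.805 = 7405.5 m.
ln(595/441) = ln(1.3492) = 0.29951.
Δz = 7405.5 × 0.29951 = 2218.0 m.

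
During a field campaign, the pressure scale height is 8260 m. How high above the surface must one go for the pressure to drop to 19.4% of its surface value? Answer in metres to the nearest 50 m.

z ≈ 13550 m

Set P/P₀ = exp(−z/H) = 0.194, so z = −H ln(0.194).
−ln(0.194) = 1.6399; z = 8260.0 × 1.6399 = 13546 m.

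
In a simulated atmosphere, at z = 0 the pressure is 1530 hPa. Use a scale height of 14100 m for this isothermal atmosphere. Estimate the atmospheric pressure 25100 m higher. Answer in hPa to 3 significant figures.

Barometric formula: P = P₀ exp(−z/H).
z/H = 25100/14100 = 1.7801; exp(−1.7801) = 0.16862.
P = 1530 × 0.16862 = 257.99 hPa.

P ≈ 258 hPa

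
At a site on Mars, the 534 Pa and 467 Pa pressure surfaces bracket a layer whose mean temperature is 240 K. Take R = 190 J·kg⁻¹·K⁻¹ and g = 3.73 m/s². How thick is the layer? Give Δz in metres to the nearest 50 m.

Δz ≈ 1650 m

Hypsometric equation: Δz = (R T̄/g) ln(P₁/P₂).
R T̄/g = 190 × 240 / 3.73 = 12225 m.
ln(534/467) = ln(1.1435) = 0.13409.
Δz = 12225 × 0.13409 = 1639.3 m.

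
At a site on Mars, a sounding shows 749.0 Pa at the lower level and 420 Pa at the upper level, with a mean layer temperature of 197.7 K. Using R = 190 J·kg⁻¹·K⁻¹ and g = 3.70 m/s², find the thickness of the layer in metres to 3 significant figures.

Hypsometric equation: Δz = (R T̄/g) ln(P₁/P₂).
R T̄/g = 190 × 197.7 / 3.70 = 10152 m.
ln(749.0/420) = ln(1.7833) = 0.57847.
Δz = 10152 × 0.57847 = 5872.6 m.

Δz ≈ 5870 m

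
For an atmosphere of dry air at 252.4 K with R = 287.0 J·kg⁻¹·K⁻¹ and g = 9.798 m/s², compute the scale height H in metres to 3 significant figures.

H ≈ 7390 m

The scale height of an isothermal atmosphere is H = RT/g.
H = 287.0 × 252.4 / 9.798 = 72439/9.798 = 7393.2 m.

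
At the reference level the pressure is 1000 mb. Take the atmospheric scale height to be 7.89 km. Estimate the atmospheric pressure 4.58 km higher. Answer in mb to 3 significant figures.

P ≈ 560 mb

Barometric formula: P = P₀ exp(−z/H).
z/H = 4580.0/7890.0 = 0.58048; exp(−0.58048) = 0.55963.
P = 1000 × 0.55963 = 559.63 mb.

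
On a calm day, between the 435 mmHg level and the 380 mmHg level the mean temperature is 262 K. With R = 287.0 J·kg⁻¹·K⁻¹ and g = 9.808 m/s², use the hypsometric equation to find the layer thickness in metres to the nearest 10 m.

Hypsometric equation: Δz = (R T̄/g) ln(P₁/P₂).
R T̄/g = 287.0 × 262 / 9.808 = 7666.6 m.
ln(435/380) = ln(1.1447) = 0.13514.
Δz = 7666.6 × 0.13514 = 1036.1 m.

Δz ≈ 1040 m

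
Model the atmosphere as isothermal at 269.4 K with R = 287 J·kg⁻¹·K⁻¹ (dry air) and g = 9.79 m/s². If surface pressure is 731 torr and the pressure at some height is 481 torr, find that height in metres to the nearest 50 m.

Scale height: H = RT/g = 287 × 269.4 / 9.79 = 7897.6 m.
Invert the barometric formula: z = H ln(P₀/P).
P₀/P = 731/481 = 1.5198; ln(1.5198) = 0.41858.
z = 7897.6 × 0.41858 = 3305.8 m.

z ≈ 3300 m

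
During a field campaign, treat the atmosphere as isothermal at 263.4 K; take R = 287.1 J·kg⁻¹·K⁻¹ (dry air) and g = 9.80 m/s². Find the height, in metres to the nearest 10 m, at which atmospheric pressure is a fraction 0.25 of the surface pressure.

z ≈ 10700 m

Scale height: H = RT/g = 287.1 × 263.4 / 9.80 = 7716.5 m.
Set P/P₀ = exp(−z/H) = 0.25, so z = −H ln(0.25).
−ln(0.25) = 1.3863; z = 7716.5 × 1.3863 = 10697 m.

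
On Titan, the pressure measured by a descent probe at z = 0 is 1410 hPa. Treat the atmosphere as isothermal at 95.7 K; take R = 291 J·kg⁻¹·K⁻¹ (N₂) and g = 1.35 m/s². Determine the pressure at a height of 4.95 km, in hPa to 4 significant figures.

Scale height: H = RT/g = 291 × 95.7 / 1.35 = 20629 m.
Barometric formula: P = P₀ exp(−z/H).
z/H = 4950.0/20629 = 0.23995; exp(−0.23995) = 0.78667.
P = 1410 × 0.78667 = 1109.2 hPa.

P ≈ 1109 hPa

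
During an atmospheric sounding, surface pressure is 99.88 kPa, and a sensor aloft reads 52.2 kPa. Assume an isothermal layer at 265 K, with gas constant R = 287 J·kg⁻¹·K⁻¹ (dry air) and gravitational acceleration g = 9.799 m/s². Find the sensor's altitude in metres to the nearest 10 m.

Scale height: H = RT/g = 287 × 265 / 9.799 = 7761.5 m.
Invert the barometric formula: z = H ln(P₀/P).
P₀/P = 99.88/52.2 = 1.9134; ln(1.9134) = 0.64888.
z = 7761.5 × 0.64888 = 5036.3 m.

z ≈ 5040 m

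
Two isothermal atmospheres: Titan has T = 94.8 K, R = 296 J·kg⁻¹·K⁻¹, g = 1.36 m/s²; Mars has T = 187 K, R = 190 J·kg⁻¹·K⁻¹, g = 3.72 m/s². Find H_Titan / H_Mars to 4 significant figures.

H = RT/g for each body.
H_Titan = 296 × 94.8 / 1.36 = 20633 m.
H_Mars = 190 × 187 / 3.72 = 9551.1 m.
H_Titan/H_Mars = 20633/9551.1 = 2.1603.

H_Titan/H_Mars ≈ 2.160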